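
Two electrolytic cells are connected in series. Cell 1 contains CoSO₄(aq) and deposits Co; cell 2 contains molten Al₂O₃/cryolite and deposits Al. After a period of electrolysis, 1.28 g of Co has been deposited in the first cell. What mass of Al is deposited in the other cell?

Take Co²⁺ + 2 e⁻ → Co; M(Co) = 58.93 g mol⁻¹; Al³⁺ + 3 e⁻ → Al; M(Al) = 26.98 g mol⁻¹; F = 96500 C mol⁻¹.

n(Co) = 1.28 / 58.93 = 0.02172 mol.
Since Co²⁺ + 2 e⁻ → Co, n(e⁻) passed = 2 × 0.02172 = 0.04344 mol.
Cells in series carry the same charge, so the same 0.04344 mol of electrons passes through cell 2.
Al³⁺ + 3 e⁻ → Al, so n(Al) = 0.04344 / 3 = 0.01448 mol.
m(Al) = 0.01448 × 26.98 = 0.391 g.

0.391 g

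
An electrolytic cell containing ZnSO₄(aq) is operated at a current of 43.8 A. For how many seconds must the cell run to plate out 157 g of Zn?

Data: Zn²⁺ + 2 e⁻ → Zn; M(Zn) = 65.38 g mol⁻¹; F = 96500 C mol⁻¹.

n(Zn) = m/M = 157 / 65.38 = 2.401 mol.
Each Zn atom requires 2 electrons, so n(e⁻) = 2 × 2.401 = 4.803 mol.
Q = n(e⁻)·F = 4.803 × 96500 = 463500 C.
t = Q/I = 463500 / 43.80 A = 10580 s.

10600 s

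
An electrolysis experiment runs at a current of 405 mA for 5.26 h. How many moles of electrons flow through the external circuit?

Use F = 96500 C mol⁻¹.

0.0795 mol

Q = I·t = 0.4050 A × 18936 s = 7669 C.
n(e⁻) = Q/F = 7669 / 96500 = 0.0795 mol.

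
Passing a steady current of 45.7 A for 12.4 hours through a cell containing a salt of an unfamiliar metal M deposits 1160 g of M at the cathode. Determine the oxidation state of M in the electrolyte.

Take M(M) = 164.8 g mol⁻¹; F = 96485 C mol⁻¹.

+3

Q = I·t = 45.70 A × 44640 s = 2040000 C, so n(e⁻) = 2040000/96485 = 21.14 mol.
n(M) deposited = 1160 / 164.8 = 7.039 mol.
Electrons per atom = n(e⁻)/n(M) = 21.14 / 7.039 = 3.00 ≈ 3, so the ion is M³⁺.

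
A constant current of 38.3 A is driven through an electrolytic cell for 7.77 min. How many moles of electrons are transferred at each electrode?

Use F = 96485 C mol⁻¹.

Q = I·t = 38.30 A × 466.20 s = 17860 C.
n(e⁻) = Q/F = 17860 / 96485 = 0.185 mol.

0.185 mol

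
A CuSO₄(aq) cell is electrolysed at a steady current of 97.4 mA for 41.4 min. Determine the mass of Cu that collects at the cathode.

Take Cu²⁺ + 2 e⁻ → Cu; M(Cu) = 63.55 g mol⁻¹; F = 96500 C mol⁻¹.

Q = I·t = 0.09740 A × 2484.0 s = 241.9 C.
n(e⁻) = Q/F = 241.9 / 96500 = 0.002507 mol.
Cu²⁺ + 2 e⁻ → Cu, so n(Cu) = n(e⁻)/2 = 0.001254 mol.
m = n·M = 0.001254 × 63.55 = 0.0797 g.

0.0797 g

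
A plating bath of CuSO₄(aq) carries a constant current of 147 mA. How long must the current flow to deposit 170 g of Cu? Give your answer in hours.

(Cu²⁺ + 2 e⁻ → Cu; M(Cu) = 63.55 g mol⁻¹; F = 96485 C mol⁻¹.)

n(Cu) = m/M = 170 / 63.55 = 2.675 mol.
Each Cu atom requires 2 electrons, so n(e⁻) = 2 × 2.675 = 5.350 mol.
Q = n(e⁻)·F = 5.350 × 96485 = 516200 C.
t = Q/I = 516200 / 0.1470 A = 3512000 s = 975 h.

975 h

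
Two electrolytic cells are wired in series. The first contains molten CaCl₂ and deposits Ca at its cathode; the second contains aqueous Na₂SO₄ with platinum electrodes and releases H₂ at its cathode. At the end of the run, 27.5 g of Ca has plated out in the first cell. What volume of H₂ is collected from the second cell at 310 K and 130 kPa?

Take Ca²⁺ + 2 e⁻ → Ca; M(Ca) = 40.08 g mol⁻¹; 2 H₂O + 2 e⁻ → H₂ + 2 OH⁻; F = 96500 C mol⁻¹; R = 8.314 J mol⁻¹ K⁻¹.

n(Ca) = 27.5 / 40.08 = 0.6861 mol, so n(e⁻) = 2 × 0.6861 = 1.372 mol.
The cells are in series, so the same 1.372 mol of electrons passes through the second cell.
2 H₂O + 2 e⁻ → H₂ + 2 OH⁻ — 2 mol e⁻ per mol H₂, so n(H₂) = 1.372/2 = 0.6861 mol.
V = nRT/P = (0.6861 × 8.314 × 310) / (130 × 10³) = 0.0136 m³ = 13.6 L.

13.6 L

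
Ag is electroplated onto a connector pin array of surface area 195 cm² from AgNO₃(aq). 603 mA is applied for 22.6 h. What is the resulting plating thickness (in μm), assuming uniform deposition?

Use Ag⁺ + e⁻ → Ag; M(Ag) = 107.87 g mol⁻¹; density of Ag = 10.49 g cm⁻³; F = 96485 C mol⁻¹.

268 μm

Q = I·t = 0.6030 × 81360 = 49060 C; n(e⁻) = 0.5085 mol.
n(Ag) = n(e⁻)/1 = 0.5085 mol, so m = 0.5085 × 107.87 = 54.85 g.
Volume = m/ρ = 54.85 / 10.49 = 5.229 cm³.
Thickness = V/A = 5.229 / 195 = 0.0268 cm = 268 μm.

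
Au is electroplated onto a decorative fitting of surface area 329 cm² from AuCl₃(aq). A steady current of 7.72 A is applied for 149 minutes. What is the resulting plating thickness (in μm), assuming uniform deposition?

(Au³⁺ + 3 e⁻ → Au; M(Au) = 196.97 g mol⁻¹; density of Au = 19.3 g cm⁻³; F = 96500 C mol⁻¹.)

Q = I·t = 7.720 × 8940.0 = 69020 C; n(e⁻) = 0.7152 mol.
n(Au) = n(e⁻)/3 = 0.2384 mol, so m = 0.2384 × 196.97 = 46.96 g.
Volume = m/ρ = 46.96 / 19.3 = 2.433 cm³.
Thickness = V/A = 2.433 / 329 = 0.00740 cm = 74.0 μm.

74.0 μm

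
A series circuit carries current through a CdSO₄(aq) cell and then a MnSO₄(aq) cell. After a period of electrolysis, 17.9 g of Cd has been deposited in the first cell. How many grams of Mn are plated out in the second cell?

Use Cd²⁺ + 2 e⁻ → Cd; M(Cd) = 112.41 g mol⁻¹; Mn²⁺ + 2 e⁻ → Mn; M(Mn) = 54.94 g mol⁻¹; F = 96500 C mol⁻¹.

8.75 g

n(Cd) = 17.9 / 112.41 = 0.1592 mol.
Since Cd²⁺ + 2 e⁻ → Cd, n(e⁻) passed = 2 × 0.1592 = 0.3185 mol.
Cells in series carry the same charge, so the same 0.3185 mol of electrons passes through cell 2.
Mn²⁺ + 2 e⁻ → Mn, so n(Mn) = 0.3185 / 2 = 0.1592 mol.
m(Mn) = 0.1592 × 54.94 = 8.75 g.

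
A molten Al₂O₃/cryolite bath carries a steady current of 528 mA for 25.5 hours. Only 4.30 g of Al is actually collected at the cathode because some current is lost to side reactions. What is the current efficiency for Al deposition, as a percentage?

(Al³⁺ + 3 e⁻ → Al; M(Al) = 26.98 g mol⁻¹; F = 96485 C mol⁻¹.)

95.2 %

Q = I·t = 0.5280 × 91800 = 48470 C; n(e⁻) = 48470/96485 = 0.5024 mol.
Theoretical n(Al) = n(e⁻)/3 = 0.1675 mol, i.e. m_theo = 0.1675 × 26.98 = 4.518 g.
Efficiency = m_actual / m_theo = 4.30 / 4.518 = 95.2 %.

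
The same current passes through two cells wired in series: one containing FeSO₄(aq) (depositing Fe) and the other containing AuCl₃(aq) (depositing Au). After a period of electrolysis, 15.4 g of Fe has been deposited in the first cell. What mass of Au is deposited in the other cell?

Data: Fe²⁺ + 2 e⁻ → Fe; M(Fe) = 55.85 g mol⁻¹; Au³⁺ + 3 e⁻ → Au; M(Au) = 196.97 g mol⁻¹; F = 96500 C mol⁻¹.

36.2 g

n(Fe) = 15.4 / 55.85 = 0.2757 mol.
Since Fe²⁺ + 2 e⁻ → Fe, n(e⁻) passed = 2 × 0.2757 = 0.5515 mol.
Cells in series carry the same charge, so the same 0.5515 mol of electrons passes through cell 2.
Au³⁺ + 3 e⁻ → Au, so n(Au) = 0.5515 / 3 = 0.1838 mol.
m(Au) = 0.1838 × 196.97 = 36.2 g.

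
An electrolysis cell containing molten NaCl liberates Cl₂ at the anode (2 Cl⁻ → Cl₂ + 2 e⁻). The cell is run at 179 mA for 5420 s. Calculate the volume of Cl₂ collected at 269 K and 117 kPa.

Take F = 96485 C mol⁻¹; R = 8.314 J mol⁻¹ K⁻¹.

0.0961 L

Q = I·t = 0.1790 A × 5420.0 s = 970.2 C.
n(e⁻) = Q/F = 970.2 / 96485 = 0.01006 mol.
2 electrons are transferred per Cl₂ molecule, so n(Cl₂) = 0.01006 / 2 = 0.005028 mol.
V = nRT/P = (0.005028 × 8.314 × 269) / (117 × 10³ Pa) = 9.61 × 10⁻⁵ m³ = 0.0961 L.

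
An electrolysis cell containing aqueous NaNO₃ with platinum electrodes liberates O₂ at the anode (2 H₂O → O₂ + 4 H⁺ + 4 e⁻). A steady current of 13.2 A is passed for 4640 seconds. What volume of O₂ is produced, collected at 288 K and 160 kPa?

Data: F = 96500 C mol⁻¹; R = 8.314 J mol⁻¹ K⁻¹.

2.37 L

Q = I·t = 13.20 A × 4640.0 s = 61250 C.
n(e⁻) = Q/F = 61250 / 96500 = 0.6347 mol.
4 electrons are transferred per O₂ molecule, so n(O₂) = 0.6347 / 4 = 0.1587 mol.
V = nRT/P = (0.1587 × 8.314 × 288) / (160 × 10³ Pa) = 0.00237 m³ = 2.37 L.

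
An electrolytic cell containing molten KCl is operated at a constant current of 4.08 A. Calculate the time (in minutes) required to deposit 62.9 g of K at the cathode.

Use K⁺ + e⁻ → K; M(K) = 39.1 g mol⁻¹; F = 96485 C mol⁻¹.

n(K) = m/M = 62.9 / 39.1 = 1.609 mol.
Each K atom requires 1 electron, so n(e⁻) = 1 × 1.609 = 1.609 mol.
Q = n(e⁻)·F = 1.609 × 96485 = 155200 C.
t = Q/I = 155200 / 4.080 A = 38040 s = 634 min.

634 min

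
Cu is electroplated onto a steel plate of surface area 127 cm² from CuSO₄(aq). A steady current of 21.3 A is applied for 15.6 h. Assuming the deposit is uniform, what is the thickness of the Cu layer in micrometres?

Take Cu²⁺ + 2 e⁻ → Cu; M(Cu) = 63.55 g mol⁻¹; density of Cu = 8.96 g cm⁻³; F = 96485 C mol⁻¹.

Q = I·t = 21.30 × 56160 = 1196000 C; n(e⁻) = 12.40 mol.
n(Cu) = n(e⁻)/2 = 6.199 mol, so m = 6.199 × 63.55 = 393.9 g.
Volume = m/ρ = 393.9 / 8.96 = 43.97 cm³.
Thickness = V/A = 43.97 / 127 = 0.346 cm = 3460 μm.

3460 μm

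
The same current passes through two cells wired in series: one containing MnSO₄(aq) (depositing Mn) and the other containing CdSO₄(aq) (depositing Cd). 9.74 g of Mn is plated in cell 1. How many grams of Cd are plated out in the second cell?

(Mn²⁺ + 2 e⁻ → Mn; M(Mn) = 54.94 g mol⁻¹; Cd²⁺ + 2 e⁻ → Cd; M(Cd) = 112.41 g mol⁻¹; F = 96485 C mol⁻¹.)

n(Mn) = 9.74 / 54.94 = 0.1773 mol.
Since Mn²⁺ + 2 e⁻ → Mn, n(e⁻) passed = 2 × 0.1773 = 0.3546 mol.
Cells in series carry the same charge, so the same 0.3546 mol of electrons passes through cell 2.
Cd²⁺ + 2 e⁻ → Cd, so n(Cd) = 0.3546 / 2 = 0.1773 mol.
m(Cd) = 0.1773 × 112.41 = 19.9 g.

19.9 g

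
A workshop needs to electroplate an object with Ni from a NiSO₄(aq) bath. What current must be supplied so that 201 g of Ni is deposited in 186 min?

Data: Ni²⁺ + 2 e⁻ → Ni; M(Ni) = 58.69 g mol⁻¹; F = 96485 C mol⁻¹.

n(Ni) = 201 / 58.69 = 3.425 mol.
n(e⁻) = 2 × 3.425 = 6.850 mol.
Q = n(e⁻)·F = 6.850 × 96485 = 660900 C.
I = Q/t = 660900 / 11160 s = 59.2 A.

59.2 A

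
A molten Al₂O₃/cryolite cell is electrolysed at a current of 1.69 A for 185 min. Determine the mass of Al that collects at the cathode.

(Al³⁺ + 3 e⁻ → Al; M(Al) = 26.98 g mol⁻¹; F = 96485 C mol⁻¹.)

Q = I·t = 1.690 A × 11100 s = 18760 C.
n(e⁻) = Q/F = 18760 / 96485 = 0.1944 mol.
Al³⁺ + 3 e⁻ → Al, so n(Al) = n(e⁻)/3 = 0.06481 mol.
m = n·M = 0.06481 × 26.98 = 1.75 g.

1.75 g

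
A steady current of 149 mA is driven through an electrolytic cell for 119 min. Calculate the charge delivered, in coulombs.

Q = I·t = 0.1490 A × 7140.0 s = 1060 C.

1060 C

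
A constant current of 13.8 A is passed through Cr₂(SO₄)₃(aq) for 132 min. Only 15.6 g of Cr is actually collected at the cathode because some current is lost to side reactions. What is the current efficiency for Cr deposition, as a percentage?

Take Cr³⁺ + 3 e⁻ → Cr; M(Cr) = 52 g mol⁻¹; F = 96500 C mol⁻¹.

79.5 %

Q = I·t = 13.80 × 7920.0 = 109300 C; n(e⁻) = 109300/96500 = 1.133 mol.
Theoretical n(Cr) = n(e⁻)/3 = 0.3775 mol, i.e. m_theo = 0.3775 × 52 = 19.63 g.
Efficiency = m_actual / m_theo = 15.6 / 19.63 = 79.5 %.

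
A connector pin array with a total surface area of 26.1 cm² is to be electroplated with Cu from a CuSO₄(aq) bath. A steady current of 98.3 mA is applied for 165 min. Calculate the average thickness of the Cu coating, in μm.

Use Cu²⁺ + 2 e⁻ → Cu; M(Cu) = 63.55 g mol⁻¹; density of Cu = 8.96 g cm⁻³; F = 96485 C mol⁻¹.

Q = I·t = 0.09830 × 9900.0 = 973.2 C; n(e⁻) = 0.01009 mol.
n(Cu) = n(e⁻)/2 = 0.005043 mol, so m = 0.005043 × 63.55 = 0.3205 g.
Volume = m/ρ = 0.3205 / 8.96 = 0.03577 cm³.
Thickness = V/A = 0.03577 / 26.1 = 0.00137 cm = 13.7 μm.

13.7 μm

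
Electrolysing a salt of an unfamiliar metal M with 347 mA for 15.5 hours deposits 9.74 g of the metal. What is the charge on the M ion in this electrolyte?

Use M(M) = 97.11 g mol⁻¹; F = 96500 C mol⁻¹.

+2

Q = I·t = 0.3470 A × 55800 s = 19360 C, so n(e⁻) = 19360/96500 = 0.2006 mol.
n(M) deposited = 9.74 / 97.11 = 0.1003 mol.
Electrons per atom = n(e⁻)/n(M) = 0.2006 / 0.1003 = 2.00 ≈ 2, so the ion is M²⁺.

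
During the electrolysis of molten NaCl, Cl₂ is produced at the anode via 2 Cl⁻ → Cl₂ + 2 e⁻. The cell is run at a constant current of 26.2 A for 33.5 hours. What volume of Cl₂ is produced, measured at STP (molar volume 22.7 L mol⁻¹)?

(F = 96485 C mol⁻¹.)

372 L

Q = I·t = 26.20 A × 120600 s = 3160000 C.
n(e⁻) = Q/F = 3160000 / 96485 = 32.75 mol.
2 electrons are transferred per Cl₂ molecule, so n(Cl₂) = 32.75 / 2 = 16.37 mol.
V = n × V_m = 16.37 × 22.7 = 372 L.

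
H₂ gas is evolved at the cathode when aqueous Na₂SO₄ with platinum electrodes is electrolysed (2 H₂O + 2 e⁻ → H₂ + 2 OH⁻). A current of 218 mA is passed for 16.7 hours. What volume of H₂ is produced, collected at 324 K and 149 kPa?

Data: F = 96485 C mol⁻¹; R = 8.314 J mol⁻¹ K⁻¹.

Q = I·t = 0.2180 A × 60120 s = 13110 C.
n(e⁻) = Q/F = 13110 / 96485 = 0.1358 mol.
2 electrons are transferred per H₂ molecule, so n(H₂) = 0.1358 / 2 = 0.06792 mol.
V = nRT/P = (0.06792 × 8.314 × 324) / (149 × 10³ Pa) = 0.00123 m³ = 1.23 L.

1.23 L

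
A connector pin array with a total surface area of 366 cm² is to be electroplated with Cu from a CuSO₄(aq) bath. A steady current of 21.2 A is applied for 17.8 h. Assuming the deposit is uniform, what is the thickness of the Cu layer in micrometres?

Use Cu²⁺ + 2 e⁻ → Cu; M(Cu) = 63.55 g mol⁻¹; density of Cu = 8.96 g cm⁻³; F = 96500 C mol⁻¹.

1360 μm

Q = I·t = 21.20 × 64080 = 1358000 C; n(e⁻) = 14.08 mol.
n(Cu) = n(e⁻)/2 = 7.039 mol, so m = 7.039 × 63.55 = 447.3 g.
Volume = m/ρ = 447.3 / 8.96 = 49.92 cm³.
Thickness = V/A = 49.92 / 366 = 0.136 cm = 1360 μm.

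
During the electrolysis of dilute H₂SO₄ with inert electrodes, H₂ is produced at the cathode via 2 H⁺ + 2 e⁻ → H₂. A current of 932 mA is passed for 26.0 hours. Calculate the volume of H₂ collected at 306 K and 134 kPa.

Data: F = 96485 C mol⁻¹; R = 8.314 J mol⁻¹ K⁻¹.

8.58 L

Q = I·t = 0.9320 A × 93600 s = 87240 C.
n(e⁻) = Q/F = 87240 / 96485 = 0.9041 mol.
2 electrons are transferred per H₂ molecule, so n(H₂) = 0.9041 / 2 = 0.4521 mol.
V = nRT/P = (0.4521 × 8.314 × 306) / (134 × 10³ Pa) = 0.00858 m³ = 8.58 L.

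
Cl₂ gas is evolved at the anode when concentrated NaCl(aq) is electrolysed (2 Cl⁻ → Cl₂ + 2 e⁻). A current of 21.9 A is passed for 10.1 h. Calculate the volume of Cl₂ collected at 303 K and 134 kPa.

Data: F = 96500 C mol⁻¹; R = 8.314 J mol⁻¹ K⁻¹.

77.6 L

Q = I·t = 21.90 A × 36360 s = 796300 C.
n(e⁻) = Q/F = 796300 / 96500 = 8.252 mol.
2 electrons are transferred per Cl₂ molecule, so n(Cl₂) = 8.252 / 2 = 4.126 mol.
V = nRT/P = (4.126 × 8.314 × 303) / (134 × 10³ Pa) = 0.0776 m³ = 77.6 L.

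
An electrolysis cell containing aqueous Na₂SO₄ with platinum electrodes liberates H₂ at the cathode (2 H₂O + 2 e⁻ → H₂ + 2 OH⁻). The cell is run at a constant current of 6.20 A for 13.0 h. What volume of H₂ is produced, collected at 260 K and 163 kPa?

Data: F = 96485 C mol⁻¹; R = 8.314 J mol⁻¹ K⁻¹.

Q = I·t = 6.200 A × 46800 s = 290200 C.
n(e⁻) = Q/F = 290200 / 96485 = 3.007 mol.
2 electrons are transferred per H₂ molecule, so n(H₂) = 3.007 / 2 = 1.504 mol.
V = nRT/P = (1.504 × 8.314 × 260) / (163 × 10³ Pa) = 0.0199 m³ = 19.9 L.

19.9 L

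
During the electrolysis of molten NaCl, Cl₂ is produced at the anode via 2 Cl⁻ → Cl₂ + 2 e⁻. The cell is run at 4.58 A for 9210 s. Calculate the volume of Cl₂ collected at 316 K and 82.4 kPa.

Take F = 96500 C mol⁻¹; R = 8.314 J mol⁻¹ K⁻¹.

6.97 L

Q = I·t = 4.580 A × 9210.0 s = 42180 C.
n(e⁻) = Q/F = 42180 / 96500 = 0.4371 mol.
2 electrons are transferred per Cl₂ molecule, so n(Cl₂) = 0.4371 / 2 = 0.2186 mol.
V = nRT/P = (0.2186 × 8.314 × 316) / (82.4 × 10³ Pa) = 0.00697 m³ = 6.97 L.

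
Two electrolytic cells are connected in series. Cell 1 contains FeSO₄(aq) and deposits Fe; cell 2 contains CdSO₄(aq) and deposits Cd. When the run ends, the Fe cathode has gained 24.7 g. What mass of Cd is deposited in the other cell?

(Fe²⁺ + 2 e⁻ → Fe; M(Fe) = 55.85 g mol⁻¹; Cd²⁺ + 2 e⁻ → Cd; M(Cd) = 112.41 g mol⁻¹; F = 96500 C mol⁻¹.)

n(Fe) = 24.7 / 55.85 = 0.4423 mol.
Since Fe²⁺ + 2 e⁻ → Fe, n(e⁻) passed = 2 × 0.4423 = 0.8845 mol.
Cells in series carry the same charge, so the same 0.8845 mol of electrons passes through cell 2.
Cd²⁺ + 2 e⁻ → Cd, so n(Cd) = 0.8845 / 2 = 0.4423 mol.
m(Cd) = 0.4423 × 112.41 = 49.7 g.

49.7 g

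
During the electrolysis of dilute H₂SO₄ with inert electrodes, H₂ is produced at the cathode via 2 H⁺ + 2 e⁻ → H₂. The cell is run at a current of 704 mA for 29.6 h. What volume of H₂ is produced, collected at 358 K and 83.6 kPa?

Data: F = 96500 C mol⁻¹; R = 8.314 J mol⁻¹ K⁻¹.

13.8 L

Q = I·t = 0.7040 A × 106560 s = 75020 C.
n(e⁻) = Q/F = 75020 / 96500 = 0.7774 mol.
2 electrons are transferred per H₂ molecule, so n(H₂) = 0.7774 / 2 = 0.3887 mol.
V = nRT/P = (0.3887 × 8.314 × 358) / (83.6 × 10³ Pa) = 0.0138 m³ = 13.8 L.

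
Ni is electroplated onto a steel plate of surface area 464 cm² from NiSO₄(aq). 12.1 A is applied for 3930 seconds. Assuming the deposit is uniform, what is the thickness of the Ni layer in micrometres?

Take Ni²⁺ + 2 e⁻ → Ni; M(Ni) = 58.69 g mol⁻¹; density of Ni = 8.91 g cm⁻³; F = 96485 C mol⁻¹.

35.0 μm

Q = I·t = 12.10 × 3930.0 = 47550 C; n(e⁻) = 0.4929 mol.
n(Ni) = n(e⁻)/2 = 0.2464 mol, so m = 0.2464 × 58.69 = 14.46 g.
Volume = m/ρ = 14.46 / 8.91 = 1.623 cm³.
Thickness = V/A = 1.623 / 464 = 0.00350 cm = 35.0 μm.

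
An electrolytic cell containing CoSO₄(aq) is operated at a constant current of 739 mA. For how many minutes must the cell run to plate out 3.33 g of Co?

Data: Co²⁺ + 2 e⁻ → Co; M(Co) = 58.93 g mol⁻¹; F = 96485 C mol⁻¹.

n(Co) = m/M = 3.33 / 58.93 = 0.05651 mol.
Each Co atom requires 2 electrons, so n(e⁻) = 2 × 0.05651 = 0.1130 mol.
Q = n(e⁻)·F = 0.1130 × 96485 = 10900 C.
t = Q/I = 10900 / 0.7390 A = 14760 s = 246 min.

246 min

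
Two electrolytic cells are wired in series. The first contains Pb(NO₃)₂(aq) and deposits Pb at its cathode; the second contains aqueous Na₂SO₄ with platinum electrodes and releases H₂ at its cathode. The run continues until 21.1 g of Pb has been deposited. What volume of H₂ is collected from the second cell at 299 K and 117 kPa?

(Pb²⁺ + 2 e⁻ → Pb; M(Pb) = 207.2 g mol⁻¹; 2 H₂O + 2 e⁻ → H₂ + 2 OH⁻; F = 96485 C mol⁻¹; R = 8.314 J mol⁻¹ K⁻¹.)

n(Pb) = 21.1 / 207.2 = 0.1018 mol, so n(e⁻) = 2 × 0.1018 = 0.2037 mol.
The cells are in series, so the same 0.2037 mol of electrons passes through the second cell.
2 H₂O + 2 e⁻ → H₂ + 2 OH⁻ — 2 mol e⁻ per mol H₂, so n(H₂) = 0.2037/2 = 0.1018 mol.
V = nRT/P = (0.1018 × 8.314 × 299) / (117 × 10³) = 0.00216 m³ = 2.16 L.

2.16 L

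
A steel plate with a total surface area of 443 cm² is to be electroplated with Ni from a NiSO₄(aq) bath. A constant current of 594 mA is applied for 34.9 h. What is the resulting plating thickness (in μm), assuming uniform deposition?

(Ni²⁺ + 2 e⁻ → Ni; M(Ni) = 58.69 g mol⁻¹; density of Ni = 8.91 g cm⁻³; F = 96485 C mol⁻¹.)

57.5 μm

Q = I·t = 0.5940 × 125640 = 74630 C; n(e⁻) = 0.7735 mol.
n(Ni) = n(e⁻)/2 = 0.3867 mol, so m = 0.3867 × 58.69 = 22.70 g.
Volume = m/ρ = 22.70 / 8.91 = 2.547 cm³.
Thickness = V/A = 2.547 / 443 = 0.00575 cm = 57.5 μm.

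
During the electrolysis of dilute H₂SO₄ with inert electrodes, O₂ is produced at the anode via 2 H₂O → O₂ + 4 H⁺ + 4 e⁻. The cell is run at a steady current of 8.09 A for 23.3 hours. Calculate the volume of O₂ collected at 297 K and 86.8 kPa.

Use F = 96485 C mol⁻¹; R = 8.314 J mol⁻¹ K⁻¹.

50.0 L

Q = I·t = 8.090 A × 83880 s = 678600 C.
n(e⁻) = Q/F = 678600 / 96485 = 7.033 mol.
4 electrons are transferred per O₂ molecule, so n(O₂) = 7.033 / 4 = 1.758 mol.
V = nRT/P = (1.758 × 8.314 × 297) / (86.8 × 10³ Pa) = 0.0500 m³ = 50.0 L.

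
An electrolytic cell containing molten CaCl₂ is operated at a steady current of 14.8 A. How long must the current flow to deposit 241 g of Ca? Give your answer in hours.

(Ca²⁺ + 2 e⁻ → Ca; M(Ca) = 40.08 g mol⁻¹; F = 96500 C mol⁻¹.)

n(Ca) = m/M = 241 / 40.08 = 6.013 mol.
Each Ca atom requires 2 electrons, so n(e⁻) = 2 × 6.013 = 12.03 mol.
Q = n(e⁻)·F = 12.03 × 96500 = 1161000 C.
t = Q/I = 1161000 / 14.80 A = 78410 s = 21.8 h.

21.8 h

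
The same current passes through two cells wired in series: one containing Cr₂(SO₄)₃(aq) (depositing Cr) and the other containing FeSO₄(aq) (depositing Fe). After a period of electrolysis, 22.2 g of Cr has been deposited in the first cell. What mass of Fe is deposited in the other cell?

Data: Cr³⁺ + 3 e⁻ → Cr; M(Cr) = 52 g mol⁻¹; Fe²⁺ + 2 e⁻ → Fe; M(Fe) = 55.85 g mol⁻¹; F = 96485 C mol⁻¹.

n(Cr) = 22.2 / 52 = 0.4269 mol.
Since Cr³⁺ + 3 e⁻ → Cr, n(e⁻) passed = 3 × 0.4269 = 1.281 mol.
Cells in series carry the same charge, so the same 1.281 mol of electrons passes through cell 2.
Fe²⁺ + 2 e⁻ → Fe, so n(Fe) = 1.281 / 2 = 0.6404 mol.
m(Fe) = 0.6404 × 55.85 = 35.8 g.

35.8 g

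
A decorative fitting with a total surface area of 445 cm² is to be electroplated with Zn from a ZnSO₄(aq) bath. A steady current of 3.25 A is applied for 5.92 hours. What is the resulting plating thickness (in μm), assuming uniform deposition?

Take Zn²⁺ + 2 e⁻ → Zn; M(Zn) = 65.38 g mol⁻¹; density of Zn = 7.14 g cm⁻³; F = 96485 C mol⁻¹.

Q = I·t = 3.250 × 21312 = 69260 C; n(e⁻) = 0.7179 mol.
n(Zn) = n(e⁻)/2 = 0.3589 mol, so m = 0.3589 × 65.38 = 23.47 g.
Volume = m/ρ = 23.47 / 7.14 = 3.287 cm³.
Thickness = V/A = 3.287 / 445 = 0.00739 cm = 73.9 μm.

73.9 μm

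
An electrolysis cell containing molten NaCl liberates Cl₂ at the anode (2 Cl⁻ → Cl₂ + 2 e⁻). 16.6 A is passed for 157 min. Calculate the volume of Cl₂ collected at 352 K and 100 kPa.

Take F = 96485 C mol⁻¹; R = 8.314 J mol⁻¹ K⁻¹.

23.7 L

Q = I·t = 16.60 A × 9420.0 s = 156400 C.
n(e⁻) = Q/F = 156400 / 96485 = 1.621 mol.
2 electrons are transferred per Cl₂ molecule, so n(Cl₂) = 1.621 / 2 = 0.8103 mol.
V = nRT/P = (0.8103 × 8.314 × 352) / (100 × 10³ Pa) = 0.0237 m³ = 23.7 L.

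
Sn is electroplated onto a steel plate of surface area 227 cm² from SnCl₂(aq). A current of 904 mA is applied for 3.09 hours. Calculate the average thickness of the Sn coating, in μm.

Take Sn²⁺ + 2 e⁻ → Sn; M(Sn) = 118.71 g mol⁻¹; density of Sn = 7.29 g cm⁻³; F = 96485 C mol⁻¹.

37.4 μm

Q = I·t = 0.9040 × 11124 = 10060 C; n(e⁻) = 0.1042 mol.
n(Sn) = n(e⁻)/2 = 0.05211 mol, so m = 0.05211 × 118.71 = 6.186 g.
Volume = m/ρ = 6.186 / 7.29 = 0.8486 cm³.
Thickness = V/A = 0.8486 / 227 = 0.00374 cm = 37.4 μm.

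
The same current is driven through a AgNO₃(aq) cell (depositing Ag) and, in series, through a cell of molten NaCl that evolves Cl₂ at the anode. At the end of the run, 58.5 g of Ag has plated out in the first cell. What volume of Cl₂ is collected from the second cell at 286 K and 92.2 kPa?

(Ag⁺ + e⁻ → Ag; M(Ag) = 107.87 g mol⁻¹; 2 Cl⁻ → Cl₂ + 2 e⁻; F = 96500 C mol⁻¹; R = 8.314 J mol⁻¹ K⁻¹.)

n(Ag) = 58.5 / 107.87 = 0.5423 mol, so n(e⁻) = 1 × 0.5423 = 0.5423 mol.
The cells are in series, so the same 0.5423 mol of electrons passes through the second cell.
2 Cl⁻ → Cl₂ + 2 e⁻ — 2 mol e⁻ per mol Cl₂, so n(Cl₂) = 0.5423/2 = 0.2712 mol.
V = nRT/P = (0.2712 × 8.314 × 286) / (92.2 × 10³) = 0.00699 m³ = 6.99 L.

6.99 L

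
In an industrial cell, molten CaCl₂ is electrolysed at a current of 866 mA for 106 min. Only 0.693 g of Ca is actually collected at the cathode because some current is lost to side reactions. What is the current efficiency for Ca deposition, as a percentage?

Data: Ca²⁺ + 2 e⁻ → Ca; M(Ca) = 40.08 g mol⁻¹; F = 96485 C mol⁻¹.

Q = I·t = 0.8660 × 6360.0 = 5508 C; n(e⁻) = 5508/96485 = 0.05708 mol.
Theoretical n(Ca) = n(e⁻)/2 = 0.02854 mol, i.e. m_theo = 0.02854 × 40.08 = 1.144 g.
Efficiency = m_actual / m_theo = 0.693 / 1.144 = 60.6 %.

60.6 %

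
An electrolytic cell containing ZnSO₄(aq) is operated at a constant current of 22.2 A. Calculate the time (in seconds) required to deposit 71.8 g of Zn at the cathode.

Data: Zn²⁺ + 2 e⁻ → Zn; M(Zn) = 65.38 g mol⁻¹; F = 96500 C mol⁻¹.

n(Zn) = m/M = 71.8 / 65.38 = 1.098 mol.
Each Zn atom requires 2 electrons, so n(e⁻) = 2 × 1.098 = 2.196 mol.
Q = n(e⁻)·F = 2.196 × 96500 = 212000 C.
t = Q/I = 212000 / 22.20 A = 9547 s.

9550 s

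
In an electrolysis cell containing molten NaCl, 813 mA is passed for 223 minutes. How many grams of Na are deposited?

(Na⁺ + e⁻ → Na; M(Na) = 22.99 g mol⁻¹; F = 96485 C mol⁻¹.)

Q = I·t = 0.8130 A × 13380 s = 10880 C.
n(e⁻) = Q/F = 10880 / 96485 = 0.1127 mol.
Na⁺ + e⁻ → Na, so n(Na) = n(e⁻)/1 = 0.1127 mol.
m = n·M = 0.1127 × 22.99 = 2.59 g.

2.59 g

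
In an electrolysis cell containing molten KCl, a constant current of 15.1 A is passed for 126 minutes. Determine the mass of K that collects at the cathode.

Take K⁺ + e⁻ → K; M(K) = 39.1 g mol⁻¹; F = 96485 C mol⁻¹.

46.3 g

Q = I·t = 15.10 A × 7560.0 s = 114200 C.
n(e⁻) = Q/F = 114200 / 96485 = 1.183 mol.
K⁺ + e⁻ → K, so n(K) = n(e⁻)/1 = 1.183 mol.
m = n·M = 1.183 × 39.1 = 46.3 g.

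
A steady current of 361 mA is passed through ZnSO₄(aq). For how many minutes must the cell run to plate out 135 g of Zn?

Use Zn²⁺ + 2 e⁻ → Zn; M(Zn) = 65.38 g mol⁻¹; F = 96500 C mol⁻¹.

n(Zn) = m/M = 135 / 65.38 = 2.065 mol.
Each Zn atom requires 2 electrons, so n(e⁻) = 2 × 2.065 = 4.130 mol.
Q = n(e⁻)·F = 4.130 × 96500 = 398500 C.
t = Q/I = 398500 / 0.3610 A = 1104000 s = 18400 min.

18400 min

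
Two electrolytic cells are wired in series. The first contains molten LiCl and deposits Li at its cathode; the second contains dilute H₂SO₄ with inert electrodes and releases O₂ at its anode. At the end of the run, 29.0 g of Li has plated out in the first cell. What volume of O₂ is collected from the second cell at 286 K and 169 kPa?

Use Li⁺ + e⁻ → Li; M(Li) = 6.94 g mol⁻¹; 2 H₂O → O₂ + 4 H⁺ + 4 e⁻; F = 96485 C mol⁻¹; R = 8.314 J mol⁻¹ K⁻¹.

14.7 L

n(Li) = 29.0 / 6.94 = 4.179 mol, so n(e⁻) = 1 × 4.179 = 4.179 mol.
The cells are in series, so the same 4.179 mol of electrons passes through the second cell.
2 H₂O → O₂ + 4 H⁺ + 4 e⁻ — 4 mol e⁻ per mol O₂, so n(O₂) = 4.179/4 = 1.045 mol.
V = nRT/P = (1.045 × 8.314 × 286) / (169 × 10³) = 0.0147 m³ = 14.7 L.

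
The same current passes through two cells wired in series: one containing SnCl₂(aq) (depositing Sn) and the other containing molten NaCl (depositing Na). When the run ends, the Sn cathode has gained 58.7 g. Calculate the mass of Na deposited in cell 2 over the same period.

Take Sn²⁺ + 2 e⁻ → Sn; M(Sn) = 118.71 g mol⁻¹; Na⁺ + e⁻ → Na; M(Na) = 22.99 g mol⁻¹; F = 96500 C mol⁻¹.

n(Sn) = 58.7 / 118.71 = 0.4945 mol.
Since Sn²⁺ + 2 e⁻ → Sn, n(e⁻) passed = 2 × 0.4945 = 0.9890 mol.
Cells in series carry the same charge, so the same 0.9890 mol of electrons passes through cell 2.
Na⁺ + e⁻ → Na, so n(Na) = 0.9890 / 1 = 0.9890 mol.
m(Na) = 0.9890 × 22.99 = 22.7 g.

22.7 g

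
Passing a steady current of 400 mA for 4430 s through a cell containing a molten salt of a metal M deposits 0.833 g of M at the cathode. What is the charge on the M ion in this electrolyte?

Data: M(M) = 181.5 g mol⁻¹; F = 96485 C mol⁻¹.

Q = I·t = 0.4000 A × 4430.0 s = 1772 C, so n(e⁻) = 1772/96485 = 0.01837 mol.
n(M) deposited = 0.833 / 181.5 = 0.004590 mol.
Electrons per atom = n(e⁻)/n(M) = 0.01837 / 0.004590 = 4.00 ≈ 4, so the ion is M⁴⁺.

+4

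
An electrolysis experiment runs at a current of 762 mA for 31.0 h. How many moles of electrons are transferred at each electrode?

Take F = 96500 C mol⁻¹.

0.881 mol

Q = I·t = 0.7620 A × 111600 s = 85040 C.
n(e⁻) = Q/F = 85040 / 96500 = 0.881 mol.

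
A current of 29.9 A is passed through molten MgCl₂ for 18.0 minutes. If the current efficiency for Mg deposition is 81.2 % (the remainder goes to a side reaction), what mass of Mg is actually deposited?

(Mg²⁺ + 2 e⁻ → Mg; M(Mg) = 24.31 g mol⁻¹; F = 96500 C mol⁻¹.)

3.30 g

Q = I·t = 29.90 × 1080.0 = 32290 C.
n(e⁻) = 32290/96500 = 0.3346 mol; theoretically n(Mg) = 0.3346/2 = 0.1673 mol, m_theo = 4.067 g.
At 81.2 % efficiency, m_actual = 0.812 × 4.067 = 3.30 g.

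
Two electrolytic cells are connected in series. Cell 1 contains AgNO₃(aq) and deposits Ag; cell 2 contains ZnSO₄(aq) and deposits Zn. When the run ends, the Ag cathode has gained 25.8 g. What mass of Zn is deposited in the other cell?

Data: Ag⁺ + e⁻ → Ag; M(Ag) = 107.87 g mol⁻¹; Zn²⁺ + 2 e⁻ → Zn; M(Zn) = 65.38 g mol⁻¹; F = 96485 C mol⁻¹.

n(Ag) = 25.8 / 107.87 = 0.2392 mol.
Since Ag⁺ + e⁻ → Ag, n(e⁻) passed = 1 × 0.2392 = 0.2392 mol.
Cells in series carry the same charge, so the same 0.2392 mol of electrons passes through cell 2.
Zn²⁺ + 2 e⁻ → Zn, so n(Zn) = 0.2392 / 2 = 0.1196 mol.
m(Zn) = 0.1196 × 65.38 = 7.82 g.

7.82 g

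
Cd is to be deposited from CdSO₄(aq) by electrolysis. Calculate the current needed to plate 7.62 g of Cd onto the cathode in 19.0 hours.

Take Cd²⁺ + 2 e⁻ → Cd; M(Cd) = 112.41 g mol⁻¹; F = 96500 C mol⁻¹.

n(Cd) = 7.62 / 112.41 = 0.06779 mol.
n(e⁻) = 2 × 0.06779 = 0.1356 mol.
Q = n(e⁻)·F = 0.1356 × 96500 = 13080 C.
I = Q/t = 13080 / 68400 s = 0.191 A.

0.191 A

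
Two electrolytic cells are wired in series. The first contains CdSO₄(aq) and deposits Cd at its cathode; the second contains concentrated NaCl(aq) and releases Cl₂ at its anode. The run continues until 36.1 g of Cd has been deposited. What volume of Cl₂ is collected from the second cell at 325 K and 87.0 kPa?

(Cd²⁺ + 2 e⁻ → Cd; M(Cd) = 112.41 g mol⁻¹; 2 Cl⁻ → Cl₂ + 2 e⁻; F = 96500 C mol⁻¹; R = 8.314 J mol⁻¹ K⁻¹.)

9.97 L

n(Cd) = 36.1 / 112.41 = 0.3211 mol, so n(e⁻) = 2 × 0.3211 = 0.6423 mol.
The cells are in series, so the same 0.6423 mol of electrons passes through the second cell.
2 Cl⁻ → Cl₂ + 2 e⁻ — 2 mol e⁻ per mol Cl₂, so n(Cl₂) = 0.6423/2 = 0.3211 mol.
V = nRT/P = (0.3211 × 8.314 × 325) / (87.0 × 10³) = 0.00997 m³ = 9.97 L.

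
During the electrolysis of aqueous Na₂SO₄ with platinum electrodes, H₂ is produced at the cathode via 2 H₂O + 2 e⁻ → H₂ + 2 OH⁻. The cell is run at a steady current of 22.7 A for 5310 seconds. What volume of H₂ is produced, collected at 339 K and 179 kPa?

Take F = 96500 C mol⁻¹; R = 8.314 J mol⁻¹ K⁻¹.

9.83 L

Q = I·t = 22.70 A × 5310.0 s = 120500 C.
n(e⁻) = Q/F = 120500 / 96500 = 1.249 mol.
2 electrons are transferred per H₂ molecule, so n(H₂) = 1.249 / 2 = 0.6245 mol.
V = nRT/P = (0.6245 × 8.314 × 339) / (179 × 10³ Pa) = 0.00983 m³ = 9.83 L.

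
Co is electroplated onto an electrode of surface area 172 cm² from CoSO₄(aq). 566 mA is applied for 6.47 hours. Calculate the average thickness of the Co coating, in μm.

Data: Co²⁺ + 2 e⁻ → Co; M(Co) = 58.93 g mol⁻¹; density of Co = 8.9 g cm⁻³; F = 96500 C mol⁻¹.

26.3 μm

Q = I·t = 0.5660 × 23292 = 13180 C; n(e⁻) = 0.1366 mol.
n(Co) = n(e⁻)/2 = 0.06831 mol, so m = 0.06831 × 58.93 = 4.025 g.
Volume = m/ρ = 4.025 / 8.9 = 0.4523 cm³.
Thickness = V/A = 0.4523 / 172 = 0.00263 cm = 26.3 μm.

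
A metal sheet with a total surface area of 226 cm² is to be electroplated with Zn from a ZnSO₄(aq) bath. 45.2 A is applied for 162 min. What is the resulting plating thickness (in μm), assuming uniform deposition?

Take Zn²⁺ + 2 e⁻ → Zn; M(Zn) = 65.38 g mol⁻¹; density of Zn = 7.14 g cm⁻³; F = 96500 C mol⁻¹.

922 μm

Q = I·t = 45.20 × 9720.0 = 439300 C; n(e⁻) = 4.553 mol.
n(Zn) = n(e⁻)/2 = 2.276 mol, so m = 2.276 × 65.38 = 148.8 g.
Volume = m/ρ = 148.8 / 7.14 = 20.84 cm³.
Thickness = V/A = 20.84 / 226 = 0.0922 cm = 922 μm.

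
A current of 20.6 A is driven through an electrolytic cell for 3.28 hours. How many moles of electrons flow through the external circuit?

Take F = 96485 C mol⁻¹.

Q = I·t = 20.60 A × 11808 s = 243200 C.
n(e⁻) = Q/F = 243200 / 96485 = 2.52 mol.

2.52 mol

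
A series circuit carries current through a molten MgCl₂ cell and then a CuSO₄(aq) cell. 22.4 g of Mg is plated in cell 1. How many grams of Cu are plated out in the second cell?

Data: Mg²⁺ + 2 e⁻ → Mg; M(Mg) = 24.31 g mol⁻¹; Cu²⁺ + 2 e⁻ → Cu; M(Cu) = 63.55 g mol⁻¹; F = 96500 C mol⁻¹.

58.6 g

n(Mg) = 22.4 / 24.31 = 0.9214 mol.
Since Mg²⁺ + 2 e⁻ → Mg, n(e⁻) passed = 2 × 0.9214 = 1.843 mol.
Cells in series carry the same charge, so the same 1.843 mol of electrons passes through cell 2.
Cu²⁺ + 2 e⁻ → Cu, so n(Cu) = 1.843 / 2 = 0.9214 mol.
m(Cu) = 0.9214 × 63.55 = 58.6 g.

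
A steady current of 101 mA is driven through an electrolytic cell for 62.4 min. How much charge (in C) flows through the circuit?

Q = I·t = 0.1010 A × 3744.0 s = 378 C.

378 C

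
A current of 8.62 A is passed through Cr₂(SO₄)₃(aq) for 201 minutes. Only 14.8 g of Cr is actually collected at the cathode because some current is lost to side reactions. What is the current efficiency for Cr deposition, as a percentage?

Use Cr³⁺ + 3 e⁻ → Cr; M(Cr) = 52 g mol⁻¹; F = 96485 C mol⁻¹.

79.2 %

Q = I·t = 8.620 × 12060 = 104000 C; n(e⁻) = 104000/96485 = 1.077 mol.
Theoretical n(Cr) = n(e⁻)/3 = 0.3591 mol, i.e. m_theo = 0.3591 × 52 = 18.68 g.
Efficiency = m_actual / m_theo = 14.8 / 18.68 = 79.2 %.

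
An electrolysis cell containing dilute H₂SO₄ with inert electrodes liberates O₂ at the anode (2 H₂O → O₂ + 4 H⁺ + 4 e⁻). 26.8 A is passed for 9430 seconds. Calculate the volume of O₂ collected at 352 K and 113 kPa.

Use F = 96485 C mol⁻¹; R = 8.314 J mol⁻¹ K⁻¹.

Q = I·t = 26.80 A × 9430.0 s = 252700 C.
n(e⁻) = Q/F = 252700 / 96485 = 2.619 mol.
4 electrons are transferred per O₂ molecule, so n(O₂) = 2.619 / 4 = 0.6548 mol.
V = nRT/P = (0.6548 × 8.314 × 352) / (113 × 10³ Pa) = 0.0170 m³ = 17.0 L.

17.0 L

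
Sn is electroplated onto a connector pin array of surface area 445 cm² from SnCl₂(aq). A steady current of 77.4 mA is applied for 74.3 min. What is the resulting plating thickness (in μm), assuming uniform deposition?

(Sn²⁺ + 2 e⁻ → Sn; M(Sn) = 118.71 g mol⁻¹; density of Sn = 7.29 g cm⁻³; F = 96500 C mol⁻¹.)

0.654 μm

Q = I·t = 0.07740 × 4458.0 = 345.0 C; n(e⁻) = 0.003576 mol.
n(Sn) = n(e⁻)/2 = 0.001788 mol, so m = 0.001788 × 118.71 = 0.2122 g.
Volume = m/ρ = 0.2122 / 7.29 = 0.02911 cm³.
Thickness = V/A = 0.02911 / 445 = 6.54 × 10⁻⁵ cm = 0.654 μm.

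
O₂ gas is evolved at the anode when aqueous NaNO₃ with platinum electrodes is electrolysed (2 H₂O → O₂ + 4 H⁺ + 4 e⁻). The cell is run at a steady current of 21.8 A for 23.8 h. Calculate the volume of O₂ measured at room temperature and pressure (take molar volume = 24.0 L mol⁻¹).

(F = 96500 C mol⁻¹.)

116 L

Q = I·t = 21.80 A × 85680 s = 1868000 C.
n(e⁻) = Q/F = 1868000 / 96500 = 19.36 mol.
4 electrons are transferred per O₂ molecule, so n(O₂) = 19.36 / 4 = 4.839 mol.
V = n × V_m = 4.839 × 24.0 = 116 L.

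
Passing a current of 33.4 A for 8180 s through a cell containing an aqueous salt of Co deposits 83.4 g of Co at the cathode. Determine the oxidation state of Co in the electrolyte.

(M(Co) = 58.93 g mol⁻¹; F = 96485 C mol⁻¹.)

Q = I·t = 33.40 A × 8180.0 s = 273200 C, so n(e⁻) = 273200/96485 = 2.832 mol.
n(Co) deposited = 83.4 / 58.93 = 1.415 mol.
Electrons per atom = n(e⁻)/n(Co) = 2.832 / 1.415 = 2.00 ≈ 2, so the ion is Co²⁺.

+2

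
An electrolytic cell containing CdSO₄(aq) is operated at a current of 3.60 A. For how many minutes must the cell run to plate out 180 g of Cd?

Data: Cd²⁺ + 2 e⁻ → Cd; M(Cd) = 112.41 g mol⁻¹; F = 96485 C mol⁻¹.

1430 min

n(Cd) = m/M = 180 / 112.41 = 1.601 mol.
Each Cd atom requires 2 electrons, so n(e⁻) = 2 × 1.601 = 3.203 mol.
Q = n(e⁻)·F = 3.203 × 96485 = 309000 C.
t = Q/I = 309000 / 3.600 A = 85830 s = 1430 min.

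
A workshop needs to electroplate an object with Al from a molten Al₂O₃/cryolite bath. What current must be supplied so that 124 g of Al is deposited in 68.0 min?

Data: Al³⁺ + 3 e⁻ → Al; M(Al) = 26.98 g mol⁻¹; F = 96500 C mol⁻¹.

n(Al) = 124 / 26.98 = 4.596 mol.
n(e⁻) = 3 × 4.596 = 13.79 mol.
Q = n(e⁻)·F = 13.79 × 96500 = 1331000 C.
I = Q/t = 1331000 / 4080.0 s = 326 A.

326 A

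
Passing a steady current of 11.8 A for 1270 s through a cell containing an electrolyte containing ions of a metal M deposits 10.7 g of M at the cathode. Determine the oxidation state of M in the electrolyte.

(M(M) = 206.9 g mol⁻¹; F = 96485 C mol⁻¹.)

Q = I·t = 11.80 A × 1270.0 s = 14990 C, so n(e⁻) = 14990/96485 = 0.1553 mol.
n(M) deposited = 10.7 / 206.9 = 0.05172 mol.
Electrons per atom = n(e⁻)/n(M) = 0.1553 / 0.05172 = 3.00 ≈ 3, so the ion is M³⁺.

+3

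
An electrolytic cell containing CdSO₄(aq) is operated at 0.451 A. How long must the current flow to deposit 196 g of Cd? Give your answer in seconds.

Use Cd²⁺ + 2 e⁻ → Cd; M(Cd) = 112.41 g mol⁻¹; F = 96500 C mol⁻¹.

7.46 × 10⁵ s

n(Cd) = m/M = 196 / 112.41 = 1.744 mol.
Each Cd atom requires 2 electrons, so n(e⁻) = 2 × 1.744 = 3.487 mol.
Q = n(e⁻)·F = 3.487 × 96500 = 336500 C.
t = Q/I = 336500 / 0.4510 A = 746200 s.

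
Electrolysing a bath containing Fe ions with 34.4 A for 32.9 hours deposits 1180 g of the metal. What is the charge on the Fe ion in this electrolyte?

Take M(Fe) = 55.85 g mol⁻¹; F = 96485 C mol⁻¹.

Q = I·t = 34.40 A × 118440 s = 4074000 C, so n(e⁻) = 4074000/96485 = 42.23 mol.
n(Fe) deposited = 1180 / 55.85 = 21.13 mol.
Electrons per atom = n(e⁻)/n(Fe) = 42.23 / 21.13 = 2.00 ≈ 2, so the ion is Fe²⁺.

+2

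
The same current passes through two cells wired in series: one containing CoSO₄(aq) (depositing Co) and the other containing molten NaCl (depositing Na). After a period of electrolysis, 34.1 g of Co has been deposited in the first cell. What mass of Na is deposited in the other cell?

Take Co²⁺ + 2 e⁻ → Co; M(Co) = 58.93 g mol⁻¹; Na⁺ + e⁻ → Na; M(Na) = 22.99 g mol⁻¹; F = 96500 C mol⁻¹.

n(Co) = 34.1 / 58.93 = 0.5787 mol.
Since Co²⁺ + 2 e⁻ → Co, n(e⁻) passed = 2 × 0.5787 = 1.157 mol.
Cells in series carry the same charge, so the same 1.157 mol of electrons passes through cell 2.
Na⁺ + e⁻ → Na, so n(Na) = 1.157 / 1 = 1.157 mol.
m(Na) = 1.157 × 22.99 = 26.6 g.

26.6 g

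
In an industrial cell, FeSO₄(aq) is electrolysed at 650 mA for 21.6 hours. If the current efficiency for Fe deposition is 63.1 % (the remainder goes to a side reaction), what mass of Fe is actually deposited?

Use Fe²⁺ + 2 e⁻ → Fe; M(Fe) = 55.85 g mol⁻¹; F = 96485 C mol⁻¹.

Q = I·t = 0.6500 × 77760 = 50540 C.
n(e⁻) = 50540/96485 = 0.5239 mol; theoretically n(Fe) = 0.5239/2 = 0.2619 mol, m_theo = 14.63 g.
At 63.1 % efficiency, m_actual = 0.631 × 14.63 = 9.23 g.

9.23 g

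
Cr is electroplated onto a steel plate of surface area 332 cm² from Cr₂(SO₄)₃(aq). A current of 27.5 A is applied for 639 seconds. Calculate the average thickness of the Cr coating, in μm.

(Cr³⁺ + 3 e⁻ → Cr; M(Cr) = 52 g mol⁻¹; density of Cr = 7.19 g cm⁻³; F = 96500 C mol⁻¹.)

13.2 μm

Q = I·t = 27.50 × 639.00 = 17570 C; n(e⁻) = 0.1821 mol.
n(Cr) = n(e⁻)/3 = 0.06070 mol, so m = 0.06070 × 52 = 3.156 g.
Volume = m/ρ = 3.156 / 7.19 = 0.4390 cm³.
Thickness = V/A = 0.4390 / 332 = 0.00132 cm = 13.2 μm.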